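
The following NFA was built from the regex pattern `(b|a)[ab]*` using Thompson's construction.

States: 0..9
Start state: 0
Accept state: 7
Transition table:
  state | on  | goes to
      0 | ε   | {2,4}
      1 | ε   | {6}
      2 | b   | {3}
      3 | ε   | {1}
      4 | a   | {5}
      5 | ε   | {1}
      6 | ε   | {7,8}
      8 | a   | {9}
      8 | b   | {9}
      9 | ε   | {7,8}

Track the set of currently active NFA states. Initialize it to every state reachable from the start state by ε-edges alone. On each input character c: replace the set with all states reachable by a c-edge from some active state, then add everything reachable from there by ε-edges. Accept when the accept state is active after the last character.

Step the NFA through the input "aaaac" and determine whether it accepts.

Answer: REJECT

Derivation:
initial (ε-close {0}): {0,2,4}
'a' @ 1: {1,5,6,7,8}  ✓accept
'a' @ 2: {7,8,9}  ✓accept
'a' @ 3: {7,8,9}  ✓accept
'a' @ 4: {7,8,9}  ✓accept
'c' @ 5: {}  — dead — no transitions
final: {}; accept 7 not in set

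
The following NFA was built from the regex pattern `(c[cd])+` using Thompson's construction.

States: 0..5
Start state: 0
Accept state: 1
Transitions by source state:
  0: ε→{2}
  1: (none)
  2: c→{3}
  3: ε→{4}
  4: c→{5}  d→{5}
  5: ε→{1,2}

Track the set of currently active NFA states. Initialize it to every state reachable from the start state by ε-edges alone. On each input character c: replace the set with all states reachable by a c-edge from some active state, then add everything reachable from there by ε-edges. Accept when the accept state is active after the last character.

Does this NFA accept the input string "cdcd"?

initial (ε-close {0}): {0,2}
'c' @ 1: {3,4}
'd' @ 2: {1,2,5}  ✓accept
'c' @ 3: {3,4}
'd' @ 4: {1,2,5}  ✓accept
after full input: {1,2,5}  (accept=1 in)

Answer: ACCEPT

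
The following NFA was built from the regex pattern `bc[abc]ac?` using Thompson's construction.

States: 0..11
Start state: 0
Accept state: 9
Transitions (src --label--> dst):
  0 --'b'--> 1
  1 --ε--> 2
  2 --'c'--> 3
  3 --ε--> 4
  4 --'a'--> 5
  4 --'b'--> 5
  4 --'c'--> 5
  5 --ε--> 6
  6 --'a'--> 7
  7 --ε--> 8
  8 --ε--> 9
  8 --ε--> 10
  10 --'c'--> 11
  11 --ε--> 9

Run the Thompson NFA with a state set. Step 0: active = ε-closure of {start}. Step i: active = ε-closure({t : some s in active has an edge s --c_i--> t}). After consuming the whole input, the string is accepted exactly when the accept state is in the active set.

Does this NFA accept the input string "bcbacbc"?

S₀ = ε-closure({0}) = {0}
'b' @ 1: {1,2}
'c' @ 2: {3,4}
'b' @ 3: {5,6}
'a' @ 4: {7,8,9,10}  [accepting]
'c' @ 5: {9,11}  [accepting]
'b' @ 6: {}  — state set empty
rest 'c' ignored (set empty)
final: {}; accept 9 not in set

Answer: REJECT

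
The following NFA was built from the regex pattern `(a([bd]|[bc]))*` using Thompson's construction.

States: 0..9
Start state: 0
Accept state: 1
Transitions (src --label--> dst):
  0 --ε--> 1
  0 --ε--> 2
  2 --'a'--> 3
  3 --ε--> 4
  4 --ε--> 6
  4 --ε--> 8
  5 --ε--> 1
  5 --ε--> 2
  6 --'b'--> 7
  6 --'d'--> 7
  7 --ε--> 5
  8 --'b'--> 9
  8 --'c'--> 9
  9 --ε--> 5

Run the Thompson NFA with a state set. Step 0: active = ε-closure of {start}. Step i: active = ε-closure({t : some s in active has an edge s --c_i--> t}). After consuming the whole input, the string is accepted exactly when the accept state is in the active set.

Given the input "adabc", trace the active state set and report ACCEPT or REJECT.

start: ε-closure({0}) = {0,1,2}
'a' @ 1: {3,4,6,8}
'd' @ 2: {1,2,5,7}  [accepting]
'a' @ 3: {3,4,6,8}
'b' @ 4: {1,2,5,7,9}  [accepting]
'c' @ 5: {}  — no active states
after full input: {}  (accept=1 not in)

Answer: REJECT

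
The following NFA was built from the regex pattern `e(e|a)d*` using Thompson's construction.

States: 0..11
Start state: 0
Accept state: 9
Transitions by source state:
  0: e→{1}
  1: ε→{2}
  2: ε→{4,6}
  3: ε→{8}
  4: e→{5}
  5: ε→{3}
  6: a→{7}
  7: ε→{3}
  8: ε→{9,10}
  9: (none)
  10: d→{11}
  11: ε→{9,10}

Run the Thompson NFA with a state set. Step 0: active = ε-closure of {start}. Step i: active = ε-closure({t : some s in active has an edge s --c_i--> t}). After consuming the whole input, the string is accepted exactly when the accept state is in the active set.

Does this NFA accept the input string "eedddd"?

initial (ε-close {0}): {0}
'e' @ 1: {1,2,4,6}
'e' @ 2: {3,5,8,9,10}  ✓accept
'd' @ 3: {9,10,11}  ✓accept
'd' @ 4: {9,10,11}  ✓accept
'd' @ 5: {9,10,11}  ✓accept
'd' @ 6: {9,10,11}  ✓accept
final: {9,10,11}; accept 9 in set

Answer: ACCEPT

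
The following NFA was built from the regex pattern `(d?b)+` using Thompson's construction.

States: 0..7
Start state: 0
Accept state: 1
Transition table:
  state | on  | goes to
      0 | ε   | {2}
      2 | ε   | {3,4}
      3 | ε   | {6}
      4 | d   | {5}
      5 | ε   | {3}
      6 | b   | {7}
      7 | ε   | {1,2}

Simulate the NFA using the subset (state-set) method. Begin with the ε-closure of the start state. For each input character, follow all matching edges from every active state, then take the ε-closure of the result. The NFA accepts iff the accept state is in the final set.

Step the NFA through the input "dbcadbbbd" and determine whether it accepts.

Answer: REJECT

Trace:
start: ε-closure({0}) = {0,2,3,4,6}
'd' @ 1: {3,5,6}
'b' @ 2: {1,2,3,4,6,7}  ✓accept
'c' @ 3: {}  — state set empty
rest 'adbbbd' ignored (set empty)
end set {} — state 1 not in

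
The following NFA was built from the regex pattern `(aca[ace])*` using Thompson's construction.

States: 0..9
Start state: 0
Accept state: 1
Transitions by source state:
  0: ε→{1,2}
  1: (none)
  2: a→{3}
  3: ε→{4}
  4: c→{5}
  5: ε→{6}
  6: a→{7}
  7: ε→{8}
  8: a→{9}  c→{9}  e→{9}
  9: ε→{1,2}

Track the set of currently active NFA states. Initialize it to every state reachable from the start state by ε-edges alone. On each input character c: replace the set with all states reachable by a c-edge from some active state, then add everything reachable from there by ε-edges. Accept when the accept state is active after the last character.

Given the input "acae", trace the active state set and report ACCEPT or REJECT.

Answer: ACCEPT

Derivation:
S₀ = ε-closure({0}) = {0,1,2}
'a' @ 1: {3,4}
'c' @ 2: {5,6}
'a' @ 3: {7,8}
'e' @ 4: {1,2,9}  (accept∈set)
after full input: {1,2,9}  (accept=1 in)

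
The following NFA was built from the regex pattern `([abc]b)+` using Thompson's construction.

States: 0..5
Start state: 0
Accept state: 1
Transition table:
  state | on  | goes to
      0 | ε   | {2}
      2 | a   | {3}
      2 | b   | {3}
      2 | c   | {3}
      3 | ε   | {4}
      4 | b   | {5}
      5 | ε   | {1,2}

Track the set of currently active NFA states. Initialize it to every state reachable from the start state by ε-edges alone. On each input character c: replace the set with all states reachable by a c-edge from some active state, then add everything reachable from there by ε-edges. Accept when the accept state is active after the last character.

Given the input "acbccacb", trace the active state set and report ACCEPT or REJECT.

start: ε-closure({0}) = {0,2}
'a' @ 1: {3,4}
'c' @ 2: {}  — dead — no transitions
rest 'bccacb' ignored (set empty)
final: {}; accept 1 not in set

Answer: REJECT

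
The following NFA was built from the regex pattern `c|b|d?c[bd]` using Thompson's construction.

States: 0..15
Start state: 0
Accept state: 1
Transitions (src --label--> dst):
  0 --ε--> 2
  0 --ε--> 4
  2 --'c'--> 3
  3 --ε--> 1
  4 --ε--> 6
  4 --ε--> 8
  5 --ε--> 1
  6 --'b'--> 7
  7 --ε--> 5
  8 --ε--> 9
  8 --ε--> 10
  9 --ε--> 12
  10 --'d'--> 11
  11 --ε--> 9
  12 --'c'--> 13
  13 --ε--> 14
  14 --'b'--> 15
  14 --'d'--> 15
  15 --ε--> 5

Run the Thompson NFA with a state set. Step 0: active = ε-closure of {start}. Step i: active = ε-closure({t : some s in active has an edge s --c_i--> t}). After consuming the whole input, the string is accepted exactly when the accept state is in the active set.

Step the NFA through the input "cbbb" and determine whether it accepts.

initial (ε-close {0}): {0,2,4,6,8,9,10,12}
'c' @ 1: {1,3,13,14}  (accept∈set)
'b' @ 2: {1,5,15}  (accept∈set)
'b' @ 3: {}  — state set empty
rest 'b' ignored (set empty)
after full input: {}  (accept=1 not in)

Answer: REJECT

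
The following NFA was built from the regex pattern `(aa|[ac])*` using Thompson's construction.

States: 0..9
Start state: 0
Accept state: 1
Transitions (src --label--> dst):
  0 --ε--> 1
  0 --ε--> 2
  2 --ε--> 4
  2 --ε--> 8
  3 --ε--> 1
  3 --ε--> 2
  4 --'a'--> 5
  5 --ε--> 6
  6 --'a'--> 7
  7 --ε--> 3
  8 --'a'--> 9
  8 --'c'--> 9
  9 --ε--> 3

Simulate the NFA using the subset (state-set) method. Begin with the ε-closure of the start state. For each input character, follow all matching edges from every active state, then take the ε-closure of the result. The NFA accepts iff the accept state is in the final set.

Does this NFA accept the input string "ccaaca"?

Answer: ACCEPT

Steps:
initial (ε-close {0}): {0,1,2,4,8}
'c' @ 1: {1,2,3,4,8,9}  ✓accept
'c' @ 2: {1,2,3,4,8,9}  ✓accept
'a' @ 3: {1,2,3,4,5,6,8,9}  ✓accept
'a' @ 4: {1,2,3,4,5,6,7,8,9}  ✓accept
'c' @ 5: {1,2,3,4,8,9}  ✓accept
'a' @ 6: {1,2,3,4,5,6,8,9}  ✓accept
final: {1,2,3,4,5,6,8,9}; accept 1 in set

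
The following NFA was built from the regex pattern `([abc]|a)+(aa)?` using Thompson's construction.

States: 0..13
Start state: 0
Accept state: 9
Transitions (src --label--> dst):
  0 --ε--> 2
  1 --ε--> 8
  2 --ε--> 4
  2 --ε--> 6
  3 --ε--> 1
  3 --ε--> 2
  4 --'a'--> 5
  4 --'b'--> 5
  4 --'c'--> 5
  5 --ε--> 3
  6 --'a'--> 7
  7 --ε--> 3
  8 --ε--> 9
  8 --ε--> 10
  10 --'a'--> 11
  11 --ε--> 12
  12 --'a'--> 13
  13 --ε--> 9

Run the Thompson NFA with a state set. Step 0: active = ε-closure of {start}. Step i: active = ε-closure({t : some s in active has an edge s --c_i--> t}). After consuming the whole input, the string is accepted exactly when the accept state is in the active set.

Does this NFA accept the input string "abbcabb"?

initial (ε-close {0}): {0,2,4,6}
'a' @ 1: {1,2,3,4,5,6,7,8,9,10}  [accepting]
'b' @ 2: {1,2,3,4,5,6,8,9,10}  [accepting]
'b' @ 3: {1,2,3,4,5,6,8,9,10}  [accepting]
'c' @ 4: {1,2,3,4,5,6,8,9,10}  [accepting]
'a' @ 5: {1,2,3,4,5,6,7,8,9,10,11,12}  [accepting]
'b' @ 6: {1,2,3,4,5,6,8,9,10}  [accepting]
'b' @ 7: {1,2,3,4,5,6,8,9,10}  [accepting]
final: {1,2,3,4,5,6,8,9,10}; accept 9 in set

Answer: ACCEPT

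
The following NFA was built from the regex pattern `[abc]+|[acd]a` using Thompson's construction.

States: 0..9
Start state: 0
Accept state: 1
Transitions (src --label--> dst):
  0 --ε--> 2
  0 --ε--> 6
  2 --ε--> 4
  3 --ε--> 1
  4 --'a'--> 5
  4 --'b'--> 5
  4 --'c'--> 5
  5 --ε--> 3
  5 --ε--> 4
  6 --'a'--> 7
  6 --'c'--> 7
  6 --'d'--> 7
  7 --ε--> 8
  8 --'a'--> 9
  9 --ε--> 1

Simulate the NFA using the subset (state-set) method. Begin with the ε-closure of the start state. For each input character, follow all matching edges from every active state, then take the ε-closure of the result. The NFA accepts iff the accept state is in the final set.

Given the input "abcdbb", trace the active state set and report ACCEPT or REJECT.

Answer: REJECT

Steps:
initial (ε-close {0}): {0,2,4,6}
'a' @ 1: {1,3,4,5,7,8}  (accept∈set)
'b' @ 2: {1,3,4,5}  (accept∈set)
'c' @ 3: {1,3,4,5}  (accept∈set)
'd' @ 4: {}  — dead — no transitions
rest 'bb' ignored (set empty)
final: {}; accept 1 not in set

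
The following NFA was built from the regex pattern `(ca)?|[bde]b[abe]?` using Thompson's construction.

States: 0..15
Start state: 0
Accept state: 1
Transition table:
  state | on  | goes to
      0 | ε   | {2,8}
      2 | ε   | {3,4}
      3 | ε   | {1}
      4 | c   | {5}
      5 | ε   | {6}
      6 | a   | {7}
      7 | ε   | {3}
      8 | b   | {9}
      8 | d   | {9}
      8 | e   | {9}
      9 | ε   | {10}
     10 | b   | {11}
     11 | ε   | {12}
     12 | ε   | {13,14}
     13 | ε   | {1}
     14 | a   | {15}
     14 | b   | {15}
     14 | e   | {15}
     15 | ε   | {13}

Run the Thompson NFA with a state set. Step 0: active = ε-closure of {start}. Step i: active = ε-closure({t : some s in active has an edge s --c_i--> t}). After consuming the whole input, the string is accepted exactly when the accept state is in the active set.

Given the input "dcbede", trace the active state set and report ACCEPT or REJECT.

S₀ = ε-closure({0}) = {0,1,2,3,4,8}
'd' @ 1: {9,10}
'c' @ 2: {}  — dead — no transitions
rest 'bede' ignored (set empty)
after full input: {}  (accept=1 not in)

Answer: REJECT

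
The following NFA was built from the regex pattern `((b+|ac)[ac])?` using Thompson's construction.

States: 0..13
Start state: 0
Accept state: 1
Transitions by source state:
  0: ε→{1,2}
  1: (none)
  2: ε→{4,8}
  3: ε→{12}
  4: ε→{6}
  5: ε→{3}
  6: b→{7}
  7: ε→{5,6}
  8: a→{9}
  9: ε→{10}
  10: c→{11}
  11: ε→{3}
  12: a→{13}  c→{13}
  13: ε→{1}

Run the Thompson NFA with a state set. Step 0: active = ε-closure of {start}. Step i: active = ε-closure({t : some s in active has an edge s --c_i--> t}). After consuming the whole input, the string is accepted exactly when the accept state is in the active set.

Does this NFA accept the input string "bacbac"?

S₀ = ε-closure({0}) = {0,1,2,4,6,8}
'b' @ 1: {3,5,6,7,12}
'a' @ 2: {1,13}  (accept∈set)
'c' @ 3: {}  — no active states
rest 'bac' ignored (set empty)
final: {}; accept 1 not in set

Answer: REJECT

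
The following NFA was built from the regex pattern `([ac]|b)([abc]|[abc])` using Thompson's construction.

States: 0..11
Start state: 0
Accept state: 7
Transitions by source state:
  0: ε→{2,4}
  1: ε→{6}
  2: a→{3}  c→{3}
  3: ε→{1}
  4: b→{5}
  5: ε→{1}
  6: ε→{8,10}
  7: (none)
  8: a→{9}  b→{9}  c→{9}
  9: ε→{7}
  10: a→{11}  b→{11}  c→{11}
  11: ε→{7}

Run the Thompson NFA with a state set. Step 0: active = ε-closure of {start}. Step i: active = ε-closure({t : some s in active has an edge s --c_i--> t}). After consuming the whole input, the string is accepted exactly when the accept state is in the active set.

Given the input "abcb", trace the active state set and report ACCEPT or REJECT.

Answer: REJECT

Derivation:
S₀ = ε-closure({0}) = {0,2,4}
'a' @ 1: {1,3,6,8,10}
'b' @ 2: {7,9,11}  ✓accept
'c' @ 3: {}  — dead — no transitions
rest 'b' ignored (set empty)
after full input: {}  (accept=7 not in)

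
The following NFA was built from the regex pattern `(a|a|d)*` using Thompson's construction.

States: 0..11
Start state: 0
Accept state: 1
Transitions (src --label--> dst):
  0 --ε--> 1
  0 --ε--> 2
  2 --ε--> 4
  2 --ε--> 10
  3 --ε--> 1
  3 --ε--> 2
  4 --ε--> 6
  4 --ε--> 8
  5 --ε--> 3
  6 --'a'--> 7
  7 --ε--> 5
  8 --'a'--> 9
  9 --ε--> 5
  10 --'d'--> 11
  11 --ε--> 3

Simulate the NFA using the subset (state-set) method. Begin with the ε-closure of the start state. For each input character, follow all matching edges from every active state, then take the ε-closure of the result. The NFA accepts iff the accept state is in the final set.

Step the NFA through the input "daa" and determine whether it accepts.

Answer: ACCEPT

Derivation:
initial (ε-close {0}): {0,1,2,4,6,8,10}
'd' @ 1: {1,2,3,4,6,8,10,11}  [accepting]
'a' @ 2: {1,2,3,4,5,6,7,8,9,10}  [accepting]
'a' @ 3: {1,2,3,4,5,6,7,8,9,10}  [accepting]
final: {1,2,3,4,5,6,7,8,9,10}; accept 1 in set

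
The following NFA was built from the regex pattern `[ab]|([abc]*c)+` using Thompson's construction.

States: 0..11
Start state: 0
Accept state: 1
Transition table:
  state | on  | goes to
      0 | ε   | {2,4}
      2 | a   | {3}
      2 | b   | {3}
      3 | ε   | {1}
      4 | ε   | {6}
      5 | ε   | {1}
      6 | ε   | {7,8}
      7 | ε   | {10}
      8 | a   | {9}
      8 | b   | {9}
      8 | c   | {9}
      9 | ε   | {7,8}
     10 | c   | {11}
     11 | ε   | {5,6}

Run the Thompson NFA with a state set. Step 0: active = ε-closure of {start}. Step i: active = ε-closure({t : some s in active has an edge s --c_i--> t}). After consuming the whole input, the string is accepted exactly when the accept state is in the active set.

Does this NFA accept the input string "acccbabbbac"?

S₀ = ε-closure({0}) = {0,2,4,6,7,8,10}
'a' @ 1: {1,3,7,8,9,10}  (accept∈set)
'c' @ 2: {1,5,6,7,8,9,10,11}  (accept∈set)
'c' @ 3: {1,5,6,7,8,9,10,11}  (accept∈set)
'c' @ 4: {1,5,6,7,8,9,10,11}  (accept∈set)
'b' @ 5: {7,8,9,10}
'a' @ 6: {7,8,9,10}
'b' @ 7: {7,8,9,10}
'b' @ 8: {7,8,9,10}
'b' @ 9: {7,8,9,10}
'a' @ 10: {7,8,9,10}
'c' @ 11: {1,5,6,7,8,9,10,11}  (accept∈set)
final: {1,5,6,7,8,9,10,11}; accept 1 in set

Answer: ACCEPT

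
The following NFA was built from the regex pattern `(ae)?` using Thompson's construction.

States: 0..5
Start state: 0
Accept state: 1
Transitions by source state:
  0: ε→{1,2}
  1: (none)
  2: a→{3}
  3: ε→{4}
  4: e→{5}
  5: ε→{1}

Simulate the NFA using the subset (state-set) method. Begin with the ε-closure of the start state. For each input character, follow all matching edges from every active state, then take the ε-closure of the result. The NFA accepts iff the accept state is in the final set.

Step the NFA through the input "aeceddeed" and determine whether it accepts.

Answer: REJECT

Steps:
S₀ = ε-closure({0}) = {0,1,2}
'a' @ 1: {3,4}
'e' @ 2: {1,5}  ✓accept
'c' @ 3: {}  — dead — no transitions
rest 'eddeed' ignored (set empty)
after full input: {}  (accept=1 not in)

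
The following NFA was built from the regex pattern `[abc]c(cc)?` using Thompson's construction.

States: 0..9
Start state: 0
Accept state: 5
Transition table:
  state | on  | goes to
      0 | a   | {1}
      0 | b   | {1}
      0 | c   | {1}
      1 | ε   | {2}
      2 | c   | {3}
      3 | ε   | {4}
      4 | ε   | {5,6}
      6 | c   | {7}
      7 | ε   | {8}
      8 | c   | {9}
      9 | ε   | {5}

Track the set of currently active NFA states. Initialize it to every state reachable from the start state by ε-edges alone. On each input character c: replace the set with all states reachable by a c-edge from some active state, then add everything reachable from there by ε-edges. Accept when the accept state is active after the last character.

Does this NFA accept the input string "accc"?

Answer: ACCEPT

Trace:
start: ε-closure({0}) = {0}
'a' @ 1: {1,2}
'c' @ 2: {3,4,5,6}  (accept∈set)
'c' @ 3: {7,8}
'c' @ 4: {5,9}  (accept∈set)
after full input: {5,9}  (accept=5 in)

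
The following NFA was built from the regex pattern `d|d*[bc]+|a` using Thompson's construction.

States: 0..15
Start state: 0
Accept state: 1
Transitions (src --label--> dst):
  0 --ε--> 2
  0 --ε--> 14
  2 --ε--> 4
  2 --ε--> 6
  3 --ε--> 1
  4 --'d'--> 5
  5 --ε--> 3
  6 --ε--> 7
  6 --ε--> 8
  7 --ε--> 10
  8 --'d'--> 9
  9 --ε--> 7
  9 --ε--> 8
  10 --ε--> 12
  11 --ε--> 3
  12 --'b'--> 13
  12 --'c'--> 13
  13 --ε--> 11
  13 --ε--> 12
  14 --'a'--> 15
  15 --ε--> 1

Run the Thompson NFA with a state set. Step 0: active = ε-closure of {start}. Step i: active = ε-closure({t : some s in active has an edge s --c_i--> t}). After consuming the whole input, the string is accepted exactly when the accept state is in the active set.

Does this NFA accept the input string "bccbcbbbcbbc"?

start: ε-closure({0}) = {0,2,4,6,7,8,10,12,14}
'b' @ 1: {1,3,11,12,13}  (accept∈set)
'c' @ 2: {1,3,11,12,13}  (accept∈set)
'c' @ 3: {1,3,11,12,13}  (accept∈set)
'b' @ 4: {1,3,11,12,13}  (accept∈set)
'c' @ 5: {1,3,11,12,13}  (accept∈set)
'b' @ 6: {1,3,11,12,13}  (accept∈set)
'b' @ 7: {1,3,11,12,13}  (accept∈set)
'b' @ 8: {1,3,11,12,13}  (accept∈set)
'c' @ 9: {1,3,11,12,13}  (accept∈set)
'b' @ 10: {1,3,11,12,13}  (accept∈set)
'b' @ 11: {1,3,11,12,13}  (accept∈set)
'c' @ 12: {1,3,11,12,13}  (accept∈set)
final: {1,3,11,12,13}; accept 1 in set

Answer: ACCEPT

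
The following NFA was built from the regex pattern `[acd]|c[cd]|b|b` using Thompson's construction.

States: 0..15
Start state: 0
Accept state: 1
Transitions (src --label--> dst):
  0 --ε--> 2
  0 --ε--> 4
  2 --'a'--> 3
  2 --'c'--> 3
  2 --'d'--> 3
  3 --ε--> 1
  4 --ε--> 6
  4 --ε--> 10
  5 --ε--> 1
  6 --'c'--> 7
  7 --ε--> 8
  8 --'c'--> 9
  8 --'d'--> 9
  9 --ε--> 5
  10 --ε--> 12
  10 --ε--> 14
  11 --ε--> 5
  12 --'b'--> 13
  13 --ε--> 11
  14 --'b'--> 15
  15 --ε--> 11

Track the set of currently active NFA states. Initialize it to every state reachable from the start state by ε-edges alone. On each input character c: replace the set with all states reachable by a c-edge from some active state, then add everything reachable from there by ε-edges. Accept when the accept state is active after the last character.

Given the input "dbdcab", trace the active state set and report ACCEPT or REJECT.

start: ε-closure({0}) = {0,2,4,6,10,12,14}
'd' @ 1: {1,3}  [accepting]
'b' @ 2: {}  — no active states
rest 'dcab' ignored (set empty)
after full input: {}  (accept=1 not in)

Answer: REJECT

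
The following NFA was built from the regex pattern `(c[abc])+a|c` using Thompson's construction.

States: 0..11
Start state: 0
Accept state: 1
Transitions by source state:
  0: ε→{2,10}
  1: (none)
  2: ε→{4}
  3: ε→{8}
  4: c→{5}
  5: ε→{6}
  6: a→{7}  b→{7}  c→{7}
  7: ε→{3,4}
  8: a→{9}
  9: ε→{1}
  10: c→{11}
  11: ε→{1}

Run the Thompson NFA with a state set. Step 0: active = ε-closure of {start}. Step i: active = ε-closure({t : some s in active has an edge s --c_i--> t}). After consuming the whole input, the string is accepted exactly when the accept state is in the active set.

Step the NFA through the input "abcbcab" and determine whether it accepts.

start: ε-closure({0}) = {0,2,4,10}
'a' @ 1: {}  — state set empty
rest 'bcbcab' ignored (set empty)
final: {}; accept 1 not in set

Answer: REJECT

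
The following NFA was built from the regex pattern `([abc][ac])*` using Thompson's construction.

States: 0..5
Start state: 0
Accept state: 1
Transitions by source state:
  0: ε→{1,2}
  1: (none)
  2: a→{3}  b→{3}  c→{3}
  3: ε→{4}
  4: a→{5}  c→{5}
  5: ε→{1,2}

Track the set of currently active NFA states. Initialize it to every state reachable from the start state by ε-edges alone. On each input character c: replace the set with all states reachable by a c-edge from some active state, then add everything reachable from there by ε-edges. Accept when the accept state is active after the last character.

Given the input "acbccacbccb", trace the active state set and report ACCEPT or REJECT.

Answer: REJECT

Derivation:
S₀ = ε-closure({0}) = {0,1,2}
'a' @ 1: {3,4}
'c' @ 2: {1,2,5}  ✓accept
'b' @ 3: {3,4}
'c' @ 4: {1,2,5}  ✓accept
'c' @ 5: {3,4}
'a' @ 6: {1,2,5}  ✓accept
'c' @ 7: {3,4}
'b' @ 8: {}  — no active states
rest 'ccb' ignored (set empty)
end set {} — state 1 not in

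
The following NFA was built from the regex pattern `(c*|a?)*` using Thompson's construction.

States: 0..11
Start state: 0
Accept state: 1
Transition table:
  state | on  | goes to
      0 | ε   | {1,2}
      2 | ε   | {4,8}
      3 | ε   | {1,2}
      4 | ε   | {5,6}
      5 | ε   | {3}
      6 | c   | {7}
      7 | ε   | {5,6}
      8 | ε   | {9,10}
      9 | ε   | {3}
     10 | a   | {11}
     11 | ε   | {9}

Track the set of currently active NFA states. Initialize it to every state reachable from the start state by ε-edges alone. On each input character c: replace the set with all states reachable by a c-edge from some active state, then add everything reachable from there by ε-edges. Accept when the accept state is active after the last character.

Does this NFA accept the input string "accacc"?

start: ε-closure({0}) = {0,1,2,3,4,5,6,8,9,10}
'a' @ 1: {1,2,3,4,5,6,8,9,10,11}  ✓accept
'c' @ 2: {1,2,3,4,5,6,7,8,9,10}  ✓accept
'c' @ 3: {1,2,3,4,5,6,7,8,9,10}  ✓accept
'a' @ 4: {1,2,3,4,5,6,8,9,10,11}  ✓accept
'c' @ 5: {1,2,3,4,5,6,7,8,9,10}  ✓accept
'c' @ 6: {1,2,3,4,5,6,7,8,9,10}  ✓accept
after full input: {1,2,3,4,5,6,7,8,9,10}  (accept=1 in)

Answer: ACCEPT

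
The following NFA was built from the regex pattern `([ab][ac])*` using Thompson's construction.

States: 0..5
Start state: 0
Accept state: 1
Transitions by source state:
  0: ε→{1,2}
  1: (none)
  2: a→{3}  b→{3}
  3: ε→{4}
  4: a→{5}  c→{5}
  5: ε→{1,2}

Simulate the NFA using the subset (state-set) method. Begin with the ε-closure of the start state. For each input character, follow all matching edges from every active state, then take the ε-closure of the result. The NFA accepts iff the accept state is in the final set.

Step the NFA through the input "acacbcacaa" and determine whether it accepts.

S₀ = ε-closure({0}) = {0,1,2}
'a' @ 1: {3,4}
'c' @ 2: {1,2,5}  [accepting]
'a' @ 3: {3,4}
'c' @ 4: {1,2,5}  [accepting]
'b' @ 5: {3,4}
'c' @ 6: {1,2,5}  [accepting]
'a' @ 7: {3,4}
'c' @ 8: {1,2,5}  [accepting]
'a' @ 9: {3,4}
'a' @ 10: {1,2,5}  [accepting]
final: {1,2,5}; accept 1 in set

Answer: ACCEPT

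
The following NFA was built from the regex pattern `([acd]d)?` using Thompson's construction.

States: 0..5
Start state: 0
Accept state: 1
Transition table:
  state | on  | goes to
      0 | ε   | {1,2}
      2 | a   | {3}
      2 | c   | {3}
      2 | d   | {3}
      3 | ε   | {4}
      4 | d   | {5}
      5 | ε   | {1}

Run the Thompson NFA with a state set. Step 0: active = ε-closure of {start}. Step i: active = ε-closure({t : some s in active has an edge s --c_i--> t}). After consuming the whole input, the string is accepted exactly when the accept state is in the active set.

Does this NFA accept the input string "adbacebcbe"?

Answer: REJECT

Trace:
S₀ = ε-closure({0}) = {0,1,2}
'a' @ 1: {3,4}
'd' @ 2: {1,5}  (accept∈set)
'b' @ 3: {}  — no active states
rest 'acebcbe' ignored (set empty)
after full input: {}  (accept=1 not in)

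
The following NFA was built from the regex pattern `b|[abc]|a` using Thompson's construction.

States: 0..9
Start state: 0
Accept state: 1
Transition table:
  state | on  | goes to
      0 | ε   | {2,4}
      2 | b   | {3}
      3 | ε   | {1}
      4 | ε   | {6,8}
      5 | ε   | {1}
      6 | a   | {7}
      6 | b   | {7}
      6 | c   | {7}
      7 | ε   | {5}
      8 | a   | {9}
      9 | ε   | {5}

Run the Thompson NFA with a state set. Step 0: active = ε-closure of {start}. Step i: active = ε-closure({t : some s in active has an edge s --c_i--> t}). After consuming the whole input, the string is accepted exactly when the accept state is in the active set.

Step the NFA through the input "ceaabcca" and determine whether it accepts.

start: ε-closure({0}) = {0,2,4,6,8}
'c' @ 1: {1,5,7}  ✓accept
'e' @ 2: {}  — no active states
rest 'aabcca' ignored (set empty)
after full input: {}  (accept=1 not in)

Answer: REJECT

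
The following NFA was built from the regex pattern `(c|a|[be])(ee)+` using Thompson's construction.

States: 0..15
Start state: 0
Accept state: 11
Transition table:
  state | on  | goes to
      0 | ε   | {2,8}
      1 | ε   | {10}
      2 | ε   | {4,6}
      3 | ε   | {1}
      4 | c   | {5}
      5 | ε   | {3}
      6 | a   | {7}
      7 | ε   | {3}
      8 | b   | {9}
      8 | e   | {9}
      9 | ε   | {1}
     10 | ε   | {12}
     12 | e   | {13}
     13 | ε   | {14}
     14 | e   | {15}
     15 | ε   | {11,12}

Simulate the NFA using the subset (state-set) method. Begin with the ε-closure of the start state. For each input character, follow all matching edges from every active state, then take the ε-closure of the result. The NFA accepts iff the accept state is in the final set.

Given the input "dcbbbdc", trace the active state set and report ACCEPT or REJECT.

S₀ = ε-closure({0}) = {0,2,4,6,8}
'd' @ 1: {}  — dead — no transitions
rest 'cbbbdc' ignored (set empty)
final: {}; accept 11 not in set

Answer: REJECT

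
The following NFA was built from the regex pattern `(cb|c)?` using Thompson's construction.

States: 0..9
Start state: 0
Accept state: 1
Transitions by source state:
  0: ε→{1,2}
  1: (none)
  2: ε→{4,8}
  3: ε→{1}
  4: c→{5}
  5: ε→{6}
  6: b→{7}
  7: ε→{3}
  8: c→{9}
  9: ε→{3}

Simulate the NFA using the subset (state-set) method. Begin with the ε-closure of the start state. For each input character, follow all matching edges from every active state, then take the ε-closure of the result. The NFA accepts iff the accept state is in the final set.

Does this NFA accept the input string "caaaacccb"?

Answer: REJECT

Derivation:
start: ε-closure({0}) = {0,1,2,4,8}
'c' @ 1: {1,3,5,6,9}  ✓accept
'a' @ 2: {}  — dead — no transitions
rest 'aaacccb' ignored (set empty)
after full input: {}  (accept=1 not in)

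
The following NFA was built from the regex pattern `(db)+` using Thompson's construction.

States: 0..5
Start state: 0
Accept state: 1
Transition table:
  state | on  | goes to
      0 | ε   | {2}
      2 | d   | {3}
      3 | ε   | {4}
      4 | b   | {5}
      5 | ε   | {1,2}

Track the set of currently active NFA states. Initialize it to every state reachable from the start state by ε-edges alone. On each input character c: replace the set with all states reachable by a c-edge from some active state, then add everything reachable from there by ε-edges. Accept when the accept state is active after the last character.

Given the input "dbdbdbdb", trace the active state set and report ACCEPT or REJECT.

Answer: ACCEPT

Derivation:
initial (ε-close {0}): {0,2}
'd' @ 1: {3,4}
'b' @ 2: {1,2,5}  [accepting]
'd' @ 3: {3,4}
'b' @ 4: {1,2,5}  [accepting]
'd' @ 5: {3,4}
'b' @ 6: {1,2,5}  [accepting]
'd' @ 7: {3,4}
'b' @ 8: {1,2,5}  [accepting]
end set {1,2,5} — state 1 in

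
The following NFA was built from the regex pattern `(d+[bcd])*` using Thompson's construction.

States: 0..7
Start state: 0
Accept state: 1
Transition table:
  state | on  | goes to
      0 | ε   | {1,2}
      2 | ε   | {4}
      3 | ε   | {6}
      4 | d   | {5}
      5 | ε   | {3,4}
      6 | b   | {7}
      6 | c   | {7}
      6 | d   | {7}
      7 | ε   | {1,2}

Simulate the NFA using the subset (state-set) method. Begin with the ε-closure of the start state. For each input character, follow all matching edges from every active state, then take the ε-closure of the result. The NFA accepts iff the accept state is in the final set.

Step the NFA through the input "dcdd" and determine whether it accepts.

S₀ = ε-closure({0}) = {0,1,2,4}
'd' @ 1: {3,4,5,6}
'c' @ 2: {1,2,4,7}  [accepting]
'd' @ 3: {3,4,5,6}
'd' @ 4: {1,2,3,4,5,6,7}  [accepting]
after full input: {1,2,3,4,5,6,7}  (accept=1 in)

Answer: ACCEPT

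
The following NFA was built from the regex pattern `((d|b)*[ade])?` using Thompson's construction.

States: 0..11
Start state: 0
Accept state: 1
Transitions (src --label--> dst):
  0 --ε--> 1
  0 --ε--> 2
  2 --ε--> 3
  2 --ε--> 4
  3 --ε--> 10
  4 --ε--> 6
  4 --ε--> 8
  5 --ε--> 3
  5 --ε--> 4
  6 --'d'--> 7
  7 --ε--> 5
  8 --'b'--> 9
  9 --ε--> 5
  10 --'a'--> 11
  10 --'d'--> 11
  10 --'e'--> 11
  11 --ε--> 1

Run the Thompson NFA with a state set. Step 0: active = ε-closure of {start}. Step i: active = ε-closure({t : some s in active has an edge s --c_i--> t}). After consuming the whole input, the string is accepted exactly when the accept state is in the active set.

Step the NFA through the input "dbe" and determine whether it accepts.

Answer: ACCEPT

Derivation:
start: ε-closure({0}) = {0,1,2,3,4,6,8,10}
'd' @ 1: {1,3,4,5,6,7,8,10,11}  [accepting]
'b' @ 2: {3,4,5,6,8,9,10}
'e' @ 3: {1,11}  [accepting]
end set {1,11} — state 1 in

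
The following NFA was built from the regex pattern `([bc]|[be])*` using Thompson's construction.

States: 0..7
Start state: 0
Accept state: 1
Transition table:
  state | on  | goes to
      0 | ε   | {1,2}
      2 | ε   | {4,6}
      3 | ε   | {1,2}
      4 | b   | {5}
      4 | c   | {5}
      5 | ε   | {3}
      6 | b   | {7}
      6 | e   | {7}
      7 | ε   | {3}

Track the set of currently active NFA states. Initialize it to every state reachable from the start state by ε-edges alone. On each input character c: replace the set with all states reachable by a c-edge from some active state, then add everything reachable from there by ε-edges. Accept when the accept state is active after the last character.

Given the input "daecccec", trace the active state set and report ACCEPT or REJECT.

start: ε-closure({0}) = {0,1,2,4,6}
'd' @ 1: {}  — dead — no transitions
rest 'aecccec' ignored (set empty)
after full input: {}  (accept=1 not in)

Answer: REJECT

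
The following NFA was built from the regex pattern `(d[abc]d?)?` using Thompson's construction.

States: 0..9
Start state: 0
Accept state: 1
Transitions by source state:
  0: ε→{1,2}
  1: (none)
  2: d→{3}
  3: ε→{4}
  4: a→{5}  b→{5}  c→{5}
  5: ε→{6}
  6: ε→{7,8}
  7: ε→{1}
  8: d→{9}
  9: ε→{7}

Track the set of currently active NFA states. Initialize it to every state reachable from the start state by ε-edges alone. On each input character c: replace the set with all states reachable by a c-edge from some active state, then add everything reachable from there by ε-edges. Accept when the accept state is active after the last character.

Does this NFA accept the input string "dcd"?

Answer: ACCEPT

Trace:
S₀ = ε-closure({0}) = {0,1,2}
'd' @ 1: {3,4}
'c' @ 2: {1,5,6,7,8}  [accepting]
'd' @ 3: {1,7,9}  [accepting]
after full input: {1,7,9}  (accept=1 in)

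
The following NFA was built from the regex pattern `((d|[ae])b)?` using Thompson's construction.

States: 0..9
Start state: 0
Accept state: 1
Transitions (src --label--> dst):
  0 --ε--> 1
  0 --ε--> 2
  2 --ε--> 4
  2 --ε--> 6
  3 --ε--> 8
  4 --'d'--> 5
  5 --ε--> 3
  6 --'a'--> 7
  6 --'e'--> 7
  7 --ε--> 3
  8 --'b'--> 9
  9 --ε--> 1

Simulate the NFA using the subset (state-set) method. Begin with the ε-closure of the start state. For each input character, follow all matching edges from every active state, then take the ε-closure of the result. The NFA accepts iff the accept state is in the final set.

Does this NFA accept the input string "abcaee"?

S₀ = ε-closure({0}) = {0,1,2,4,6}
'a' @ 1: {3,7,8}
'b' @ 2: {1,9}  ✓accept
'c' @ 3: {}  — dead — no transitions
rest 'aee' ignored (set empty)
after full input: {}  (accept=1 not in)

Answer: REJECT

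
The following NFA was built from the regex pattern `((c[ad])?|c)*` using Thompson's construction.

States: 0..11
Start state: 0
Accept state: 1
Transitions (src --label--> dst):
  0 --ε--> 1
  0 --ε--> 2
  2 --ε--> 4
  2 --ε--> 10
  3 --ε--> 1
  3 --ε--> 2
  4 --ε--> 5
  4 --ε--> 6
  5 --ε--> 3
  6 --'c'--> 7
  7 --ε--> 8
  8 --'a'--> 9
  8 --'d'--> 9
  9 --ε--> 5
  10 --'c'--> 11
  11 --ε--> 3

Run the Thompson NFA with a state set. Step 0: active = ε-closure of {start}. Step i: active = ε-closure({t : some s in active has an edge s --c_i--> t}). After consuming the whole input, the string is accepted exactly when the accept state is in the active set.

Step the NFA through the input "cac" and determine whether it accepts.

Answer: ACCEPT

Trace:
start: ε-closure({0}) = {0,1,2,3,4,5,6,10}
'c' @ 1: {1,2,3,4,5,6,7,8,10,11}  ✓accept
'a' @ 2: {1,2,3,4,5,6,9,10}  ✓accept
'c' @ 3: {1,2,3,4,5,6,7,8,10,11}  ✓accept
after full input: {1,2,3,4,5,6,7,8,10,11}  (accept=1 in)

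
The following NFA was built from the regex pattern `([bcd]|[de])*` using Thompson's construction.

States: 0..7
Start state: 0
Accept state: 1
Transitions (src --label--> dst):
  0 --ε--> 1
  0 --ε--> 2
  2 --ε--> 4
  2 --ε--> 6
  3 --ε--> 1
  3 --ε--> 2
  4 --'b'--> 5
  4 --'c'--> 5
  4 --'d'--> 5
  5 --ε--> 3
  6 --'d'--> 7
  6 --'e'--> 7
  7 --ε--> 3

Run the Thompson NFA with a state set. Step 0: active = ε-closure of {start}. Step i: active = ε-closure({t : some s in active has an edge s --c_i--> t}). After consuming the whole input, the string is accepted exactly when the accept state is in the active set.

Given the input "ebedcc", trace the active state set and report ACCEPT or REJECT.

S₀ = ε-closure({0}) = {0,1,2,4,6}
'e' @ 1: {1,2,3,4,6,7}  ✓accept
'b' @ 2: {1,2,3,4,5,6}  ✓accept
'e' @ 3: {1,2,3,4,6,7}  ✓accept
'd' @ 4: {1,2,3,4,5,6,7}  ✓accept
'c' @ 5: {1,2,3,4,5,6}  ✓accept
'c' @ 6: {1,2,3,4,5,6}  ✓accept
after full input: {1,2,3,4,5,6}  (accept=1 in)

Answer: ACCEPT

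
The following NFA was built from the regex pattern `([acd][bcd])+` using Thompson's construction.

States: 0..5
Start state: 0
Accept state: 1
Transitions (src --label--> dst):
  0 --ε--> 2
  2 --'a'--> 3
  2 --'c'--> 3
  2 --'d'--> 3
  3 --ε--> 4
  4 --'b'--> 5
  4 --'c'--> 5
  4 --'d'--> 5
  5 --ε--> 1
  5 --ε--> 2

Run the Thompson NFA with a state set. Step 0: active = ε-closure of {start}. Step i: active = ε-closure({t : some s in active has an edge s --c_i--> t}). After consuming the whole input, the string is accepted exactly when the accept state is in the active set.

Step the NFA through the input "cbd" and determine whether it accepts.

start: ε-closure({0}) = {0,2}
'c' @ 1: {3,4}
'b' @ 2: {1,2,5}  [accepting]
'd' @ 3: {3,4}
end set {3,4} — state 1 not in

Answer: REJECT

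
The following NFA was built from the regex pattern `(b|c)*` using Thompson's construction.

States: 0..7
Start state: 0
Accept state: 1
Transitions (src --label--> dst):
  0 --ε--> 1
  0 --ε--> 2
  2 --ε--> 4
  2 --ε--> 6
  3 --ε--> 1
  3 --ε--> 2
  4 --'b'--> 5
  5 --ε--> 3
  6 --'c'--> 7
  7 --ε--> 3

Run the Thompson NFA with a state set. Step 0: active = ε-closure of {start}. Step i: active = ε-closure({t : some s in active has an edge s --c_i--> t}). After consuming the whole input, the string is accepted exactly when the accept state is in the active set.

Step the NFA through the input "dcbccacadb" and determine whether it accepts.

Answer: REJECT

Trace:
start: ε-closure({0}) = {0,1,2,4,6}
'd' @ 1: {}  — dead — no transitions
rest 'cbccacadb' ignored (set empty)
end set {} — state 1 not in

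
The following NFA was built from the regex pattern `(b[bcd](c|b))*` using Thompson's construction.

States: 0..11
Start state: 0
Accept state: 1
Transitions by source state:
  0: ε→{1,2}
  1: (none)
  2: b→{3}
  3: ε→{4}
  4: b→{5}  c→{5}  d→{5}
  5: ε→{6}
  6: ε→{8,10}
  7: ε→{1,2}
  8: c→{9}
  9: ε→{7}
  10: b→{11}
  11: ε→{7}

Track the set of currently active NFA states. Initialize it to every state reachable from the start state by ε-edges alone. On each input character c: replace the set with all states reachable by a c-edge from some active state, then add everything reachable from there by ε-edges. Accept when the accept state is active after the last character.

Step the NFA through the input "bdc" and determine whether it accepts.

start: ε-closure({0}) = {0,1,2}
'b' @ 1: {3,4}
'd' @ 2: {5,6,8,10}
'c' @ 3: {1,2,7,9}  (accept∈set)
after full input: {1,2,7,9}  (accept=1 in)

Answer: ACCEPT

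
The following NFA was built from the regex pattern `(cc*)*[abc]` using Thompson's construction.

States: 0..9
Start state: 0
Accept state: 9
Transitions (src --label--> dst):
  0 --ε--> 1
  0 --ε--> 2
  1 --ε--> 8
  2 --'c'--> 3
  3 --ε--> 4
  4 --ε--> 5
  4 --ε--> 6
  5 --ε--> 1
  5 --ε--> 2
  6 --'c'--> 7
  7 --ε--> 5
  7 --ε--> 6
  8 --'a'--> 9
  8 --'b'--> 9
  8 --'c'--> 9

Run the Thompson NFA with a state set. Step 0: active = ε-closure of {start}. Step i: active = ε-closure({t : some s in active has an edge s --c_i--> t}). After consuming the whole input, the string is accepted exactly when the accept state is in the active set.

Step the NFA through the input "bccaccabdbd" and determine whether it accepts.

initial (ε-close {0}): {0,1,2,8}
'b' @ 1: {9}  [accepting]
'c' @ 2: {}  — dead — no transitions
rest 'caccabdbd' ignored (set empty)
end set {} — state 9 not in

Answer: REJECT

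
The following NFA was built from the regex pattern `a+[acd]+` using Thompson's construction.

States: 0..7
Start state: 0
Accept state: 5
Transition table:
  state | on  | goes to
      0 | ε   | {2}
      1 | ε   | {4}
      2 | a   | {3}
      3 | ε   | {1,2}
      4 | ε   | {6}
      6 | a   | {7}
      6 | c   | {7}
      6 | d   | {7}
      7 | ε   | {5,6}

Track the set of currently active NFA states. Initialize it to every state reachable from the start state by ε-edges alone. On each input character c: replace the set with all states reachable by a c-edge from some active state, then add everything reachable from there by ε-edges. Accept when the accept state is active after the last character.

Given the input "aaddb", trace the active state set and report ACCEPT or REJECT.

Answer: REJECT

Steps:
start: ε-closure({0}) = {0,2}
'a' @ 1: {1,2,3,4,6}
'a' @ 2: {1,2,3,4,5,6,7}  [accepting]
'd' @ 3: {5,6,7}  [accepting]
'd' @ 4: {5,6,7}  [accepting]
'b' @ 5: {}  — state set empty
end set {} — state 5 not in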